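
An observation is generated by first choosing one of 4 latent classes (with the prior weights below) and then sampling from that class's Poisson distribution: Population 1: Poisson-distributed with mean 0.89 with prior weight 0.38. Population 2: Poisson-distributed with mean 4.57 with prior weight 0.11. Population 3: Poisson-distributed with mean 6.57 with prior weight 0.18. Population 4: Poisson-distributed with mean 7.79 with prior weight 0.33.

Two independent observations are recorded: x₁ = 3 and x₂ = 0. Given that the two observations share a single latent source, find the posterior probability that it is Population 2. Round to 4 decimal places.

P(component k | x) = π_k·f_k(x) / marginal(x), where marginal(x) = Σ_j π_j·f_j(x).
Since both observations come from the same component, the likelihood for component k is f_k(x₁)·f_k(x₂).
  p_1 = [e^(−0.89)·0.89^3/3! = 0.0482499] × [0.410656] = 0.0198141
  p_2 = [e^(−4.57)·4.57^3/3! = 0.164768] × [0.010358] = 0.00170666
  p_3 = [e^(−6.57)·6.57^3/3! = 0.0662567] × [0.0014018] = 9.28785e-05
  p_4 = [e^(−7.79)·7.79^3/3! = 0.0326067] × [0.000413853] = 1.34944e-05
Weight by the priors:
  π_1·p_1 = 0.38 × 0.0198141 = 0.00752936
  π_2·p_2 = 0.11 × 0.00170666 = 0.000187732
  π_3·p_3 = 0.18 × 9.28785e-05 = 1.67181e-05
  π_4·p_4 = 0.33 × 1.34944e-05 = 4.45315e-06
Marginal: 0.00752936 + 0.000187732 + 1.67181e-05 + 4.45315e-06 = 0.00773827
P(Population 2 | x₁, x₂) ≈ 0.0243

0.0243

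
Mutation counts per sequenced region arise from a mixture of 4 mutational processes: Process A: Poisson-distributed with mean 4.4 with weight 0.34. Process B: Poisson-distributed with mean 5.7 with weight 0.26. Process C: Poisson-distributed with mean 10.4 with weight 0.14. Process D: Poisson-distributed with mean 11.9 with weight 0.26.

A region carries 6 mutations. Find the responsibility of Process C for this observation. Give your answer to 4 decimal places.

0.0764

P(component k | x) = π_k·f_k(x) / marginal(x), where marginal(x) = Σ_j π_j·f_j(x).
Component likelihoods at x = 6 mutations:
  p_A = 0.123734
  p_B = 0.159382
  p_C = 0.0534817
  p_D = 0.0267821
Multiply by the mixture weights:
  π_A·p_A = 0.34 × 0.123734 = 0.0420694
  π_B·p_B = 0.26 × 0.159382 = 0.0414392
  π_C·p_C = 0.14 × 0.0534817 = 0.00748743
  π_D·p_D = 0.26 × 0.0267821 = 0.00696335
Evidence: 0.0420694 + 0.0414392 + 0.00748743 + 0.00696335 = 0.0979594
P(Process C | the observation) = 0.00748743 / 0.0979594 ≈ 0.0764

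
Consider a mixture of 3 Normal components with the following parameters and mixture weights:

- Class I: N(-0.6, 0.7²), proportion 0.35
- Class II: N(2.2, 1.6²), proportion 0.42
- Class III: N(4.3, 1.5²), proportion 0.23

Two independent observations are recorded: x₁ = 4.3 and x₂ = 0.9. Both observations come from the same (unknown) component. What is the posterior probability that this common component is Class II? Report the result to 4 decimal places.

The responsibility of component k is π_k f_k(x) divided by Σ_j π_j f_j(x).
Since both observations come from the same component, the likelihood for component k is f_k(x₁)·f_k(x₂).
  p_I = [1.30496e-11] × [0.057373] = 7.48694e-13
  p_II = [0.105371] × [0.179242] = 0.0188868
  p_III = [0.265962] × [0.0203781] = 0.0054198
Prior × likelihood for each component:
  π_I·p_I = 0.35 × 7.48694e-13 = 2.62043e-13
  π_II·p_II = 0.42 × 0.0188868 = 0.00793247
  π_III·p_III = 0.23 × 0.0054198 = 0.00124655
Normaliser: 2.62043e-13 + 0.00793247 + 0.00124655 = 0.00917902
So the posterior for Class II is 0.00793247 / 0.00917902 ≈ 0.8642.

0.8642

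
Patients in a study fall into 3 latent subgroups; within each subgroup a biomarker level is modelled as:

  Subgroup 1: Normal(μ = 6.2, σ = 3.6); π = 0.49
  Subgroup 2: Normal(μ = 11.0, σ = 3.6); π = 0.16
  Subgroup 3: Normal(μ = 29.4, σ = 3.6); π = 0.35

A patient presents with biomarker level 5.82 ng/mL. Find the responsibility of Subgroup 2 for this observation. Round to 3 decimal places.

0.104

P(component k | x) = w_k·f_k(x) / marginal(x), where marginal(x) = Σ_j w_j·f_j(x).
Evaluate each component's likelihood at the observed value:
  f_1 = 0.110202
  f_2 = 0.0393573
  f_3 = 5.35116e-11
Prior × likelihood for each component:
  w_1·f_1 = 0.49 × 0.110202 = 0.0539988
  w_2·f_2 = 0.16 × 0.0393573 = 0.00629717
  w_3·f_3 = 0.35 × 5.35116e-11 = 1.87291e-11
Normaliser: 0.0539988 + 0.00629717 + 1.87291e-11 = 0.060296
P(Subgroup 2 | 5.82 ng/mL) = 0.00629717 / 0.060296 ≈ 0.104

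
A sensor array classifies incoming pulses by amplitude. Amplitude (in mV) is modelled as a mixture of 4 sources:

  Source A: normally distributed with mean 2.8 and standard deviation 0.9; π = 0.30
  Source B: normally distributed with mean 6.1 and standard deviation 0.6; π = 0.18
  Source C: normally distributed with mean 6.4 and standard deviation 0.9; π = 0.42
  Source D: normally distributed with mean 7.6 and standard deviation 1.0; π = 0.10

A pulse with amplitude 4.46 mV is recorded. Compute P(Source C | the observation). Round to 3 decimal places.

0.399

P(component k | x) = P(Z=k)·f_k(x) / marginal(x), where marginal(x) = Σ_j P(Z=j)·f_j(x).
Component likelihoods at x = 4.46 mV:
  L_A = 0.080898
  L_B = 0.0158645
  L_C = 0.0434221
  L_D = 0.00288353
Multiply by the mixture weights:
  P(Z=A)·L_A = 0.30 × 0.080898 = 0.0242694
  P(Z=B)·L_B = 0.18 × 0.0158645 = 0.00285562
  P(Z=C)·L_C = 0.42 × 0.0434221 = 0.0182373
  P(Z=D)·L_D = 0.10 × 0.00288353 = 0.000288353
Sum: 0.0242694 + 0.00285562 + 0.0182373 + 0.000288353 = 0.0456506
P(Source C | data) ≈ 0.399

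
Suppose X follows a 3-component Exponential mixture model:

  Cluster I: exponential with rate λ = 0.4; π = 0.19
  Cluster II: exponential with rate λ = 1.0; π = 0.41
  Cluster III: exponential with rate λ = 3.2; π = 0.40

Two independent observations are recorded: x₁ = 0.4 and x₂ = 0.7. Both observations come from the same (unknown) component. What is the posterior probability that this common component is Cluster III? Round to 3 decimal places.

0.437

Posterior ∝ prior × likelihood, so P(k | x) ∝ π_k f_k(x); normalise over all components.
Since both observations come from the same component, the likelihood for component k is f_k(x₁)·f_k(x₂).
  f_I = [0.340858] × [0.302313] = 0.103046
  f_II = [0.67032] × [0.496585] = 0.332871
  f_III = [0.889719] × [0.340667] = 0.303098
Prior × likelihood for each component:
  π_I·f_I = 0.19 × 0.103046 = 0.0195787
  π_II·f_II = 0.41 × 0.332871 = 0.136477
  π_III·f_III = 0.40 × 0.303098 = 0.121239
Evidence: 0.0195787 + 0.136477 + 0.121239 = 0.277295
Responsibility of Cluster III: 0.121239 / 0.277295 ≈ 0.437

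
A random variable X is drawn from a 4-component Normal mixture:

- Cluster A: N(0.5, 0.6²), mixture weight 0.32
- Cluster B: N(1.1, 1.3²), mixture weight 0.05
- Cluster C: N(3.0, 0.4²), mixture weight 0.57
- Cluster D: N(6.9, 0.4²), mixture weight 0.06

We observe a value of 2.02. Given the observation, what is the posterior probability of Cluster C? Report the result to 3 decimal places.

0.579

Apply Bayes' rule: the posterior for each component is proportional to its prior times its likelihood at x.
Normal densities:
  f_A = 0.0268631
  f_B = 0.238898
  f_C = 0.0495934
  f_D = 4.7715e-33
Weight by the priors:
  π_A·f_A = 0.32 × 0.0268631 = 0.00859619
  π_B·f_B = 0.05 × 0.238898 = 0.0119449
  π_C·f_C = 0.57 × 0.0495934 = 0.0282682
  π_D·f_D = 0.06 × 4.7715e-33 = 2.8629e-34
Normaliser: 0.00859619 + 0.0119449 + 0.0282682 + 2.8629e-34 = 0.0488093
P(Cluster C | the observation) = 0.0282682 / 0.0488093 ≈ 0.579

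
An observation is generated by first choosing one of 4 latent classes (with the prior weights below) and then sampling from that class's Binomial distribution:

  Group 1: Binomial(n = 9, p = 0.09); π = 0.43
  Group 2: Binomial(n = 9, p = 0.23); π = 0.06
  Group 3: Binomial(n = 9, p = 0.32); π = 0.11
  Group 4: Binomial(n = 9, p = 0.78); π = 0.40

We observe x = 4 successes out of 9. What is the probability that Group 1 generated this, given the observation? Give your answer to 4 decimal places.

By Bayes' theorem, P(k | x) = P(Z=k) f_k(x) / Σ_j P(Z=j) f_j(x).
Component likelihoods at x = 4 successes out of 9:
  p_1 = C(9,4)·0.09^4·0.91^5 = 126·6.561e-05·0.624032 = 0.00515879
  p_2 = C(9,4)·0.23^4·0.77^5 = 126·0.00279841·0.270678 = 0.0954411
  p_3 = C(9,4)·0.32^4·0.68^5 = 126·0.0104858·0.145393 = 0.192095
  p_4 = C(9,4)·0.78^4·0.22^5 = 126·0.370151·0.000515363 = 0.024036
Prior × likelihood for each component:
  P(Z=1)·p_1 = 0.43 × 0.00515879 = 0.00221828
  P(Z=2)·p_2 = 0.06 × 0.0954411 = 0.00572647
  P(Z=3)·p_3 = 0.11 × 0.192095 = 0.0211304
  P(Z=4)·p_4 = 0.40 × 0.024036 = 0.0096144
Sum: 0.00221828 + 0.00572647 + 0.0211304 + 0.0096144 = 0.0386895
Responsibility of Group 1: 0.00221828 / 0.0386895 ≈ 0.0573

0.0573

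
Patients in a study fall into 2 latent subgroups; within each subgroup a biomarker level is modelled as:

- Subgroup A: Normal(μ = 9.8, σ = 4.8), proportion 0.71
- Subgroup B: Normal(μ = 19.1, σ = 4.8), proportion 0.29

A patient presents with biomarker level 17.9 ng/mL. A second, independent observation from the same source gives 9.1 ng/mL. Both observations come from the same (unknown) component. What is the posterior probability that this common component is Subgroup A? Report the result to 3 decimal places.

0.841

The responsibility of component k is w_k f_k(x) divided by Σ_j w_j f_j(x).
Since both observations come from the same component, the likelihood for component k is f_k(x₁)·f_k(x₂).
  f_A = [(1/(4.8·√(2π)))·exp(−(17.9−9.8)²/(2·4.8²)) = 0.083113·exp(-1.42383) = 0.0200128] × [0.0822339] = 0.00164573
  f_B = [(1/(4.8·√(2π)))·exp(−(17.9−19.1)²/(2·4.8²)) = 0.083113·exp(-0.03125) = 0.0805559] × [0.00948832] = 0.00076434
Unnormalised posteriors:
  w_A·f_A = 0.71 × 0.00164573 = 0.00116847
  w_B·f_B = 0.29 × 0.00076434 = 0.000221659
Marginal: 0.00116847 + 0.000221659 = 0.00139013
P(Subgroup A | x₁,x₂) ≈ 0.841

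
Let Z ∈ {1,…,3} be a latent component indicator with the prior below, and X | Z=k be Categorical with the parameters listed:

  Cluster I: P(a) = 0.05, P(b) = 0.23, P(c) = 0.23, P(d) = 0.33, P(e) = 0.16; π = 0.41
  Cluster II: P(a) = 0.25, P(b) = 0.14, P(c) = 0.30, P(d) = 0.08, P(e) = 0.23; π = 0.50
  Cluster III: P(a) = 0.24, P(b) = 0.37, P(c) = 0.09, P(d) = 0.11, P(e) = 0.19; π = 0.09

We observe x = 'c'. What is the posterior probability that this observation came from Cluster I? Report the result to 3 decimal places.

0.374

The responsibility of component k is P(Z=k) f_k(x) divided by Σ_j P(Z=j) f_j(x).
Categorical probabilities:
  L_I = P(c | comp) = 0.23
  L_II = P(c | comp) = 0.30
  L_III = P(c | comp) = 0.09
Multiply by the mixture weights:
  P(Z=I)·L_I = 0.41 × 0.23 = 0.0943
  P(Z=II)·L_II = 0.50 × 0.3 = 0.15
  P(Z=III)·L_III = 0.09 × 0.09 = 0.0081
Denominator: 0.0943 + 0.15 + 0.0081 = 0.2524
P(Cluster I | the observation) ≈ 0.374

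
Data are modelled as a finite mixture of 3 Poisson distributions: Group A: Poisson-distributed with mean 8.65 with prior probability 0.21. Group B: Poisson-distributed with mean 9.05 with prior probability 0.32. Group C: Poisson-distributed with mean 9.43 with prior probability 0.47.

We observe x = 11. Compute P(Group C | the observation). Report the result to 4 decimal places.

By Bayes' theorem, P(k | x) = w_k f_k(x) / Σ_j w_j f_j(x).
Component likelihoods at x = 11:
  L_A = e^(−8.65)·8.65^11/11! = 0.0889968
  L_B = e^(−9.05)·9.05^11/11! = 0.0980875
  L_C = e^(−9.43)·9.43^11/11! = 0.105457
Weight by the priors:
  w_A·L_A = 0.21 × 0.0889968 = 0.0186893
  w_B·L_B = 0.32 × 0.0980875 = 0.031388
  w_C·L_C = 0.47 × 0.105457 = 0.0495648
Sum: 0.0186893 + 0.031388 + 0.0495648 = 0.0996422
So the posterior for Group C is 0.0495648 / 0.0996422 ≈ 0.4974.

0.4974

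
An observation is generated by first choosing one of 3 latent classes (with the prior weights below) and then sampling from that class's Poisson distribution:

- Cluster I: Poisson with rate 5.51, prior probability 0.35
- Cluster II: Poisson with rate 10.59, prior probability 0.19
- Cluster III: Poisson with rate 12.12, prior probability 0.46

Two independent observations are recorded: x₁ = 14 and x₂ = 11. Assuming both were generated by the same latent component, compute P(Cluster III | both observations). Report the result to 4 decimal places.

The responsibility of component k is π_k f_k(x) divided by Σ_j π_j f_j(x).
Since both observations come from the same component, the likelihood for component k is f_k(x₁)·f_k(x₂).
  f_I = [0.00110345] × [0.0144062] = 1.58965e-05
  f_II = [0.0644105] × [0.118446] = 0.00762918
  f_III = [0.0922527] × [0.113168] = 0.0104401
Unnormalised posteriors:
  π_I·f_I = 0.35 × 1.58965e-05 = 5.56376e-06
  π_II·f_II = 0.19 × 0.00762918 = 0.00144954
  π_III·f_III = 0.46 × 0.0104401 = 0.00480243
Marginal: 5.56376e-06 + 0.00144954 + 0.00480243 = 0.00625754
P(Cluster III | x) = 0.00480243 / 0.00625754 ≈ 0.7675

0.7675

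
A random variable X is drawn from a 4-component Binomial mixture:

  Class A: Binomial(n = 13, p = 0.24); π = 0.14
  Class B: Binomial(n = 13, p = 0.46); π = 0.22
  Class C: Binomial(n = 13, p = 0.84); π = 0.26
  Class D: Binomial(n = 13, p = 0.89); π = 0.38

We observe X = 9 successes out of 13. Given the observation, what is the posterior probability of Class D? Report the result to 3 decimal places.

P(component k | x) = π_k·f_k(x) / marginal(x), where marginal(x) = Σ_j π_j·f_j(x).
Binomial probabilities:
  f_A = 0.000630176
  f_B = 0.0560663
  f_C = 0.0975662
  f_D = 0.0366764
Prior × likelihood for each component:
  π_A·f_A = 0.14 × 0.000630176 = 8.82246e-05
  π_B·f_B = 0.22 × 0.0560663 = 0.0123346
  π_C·f_C = 0.26 × 0.0975662 = 0.0253672
  π_D·f_D = 0.38 × 0.0366764 = 0.013937
Denominator: 8.82246e-05 + 0.0123346 + 0.0253672 + 0.013937 = 0.0517271
P(Class D | x) = 0.013937 / 0.0517271 ≈ 0.269

0.269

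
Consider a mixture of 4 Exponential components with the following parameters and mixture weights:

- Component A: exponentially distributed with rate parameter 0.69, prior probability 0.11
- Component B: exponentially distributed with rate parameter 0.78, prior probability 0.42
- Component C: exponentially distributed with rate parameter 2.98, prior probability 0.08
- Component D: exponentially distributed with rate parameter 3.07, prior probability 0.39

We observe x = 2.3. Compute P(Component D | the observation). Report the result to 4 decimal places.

P(component k | x) = π_k·f_k(x) / marginal(x), where marginal(x) = Σ_j π_j·f_j(x).
Evaluate each component's likelihood at the observed value:
  L_A = 0.69·e^(−0.69·2.3) = 0.69·e^(−1.5870) = 0.141131
  L_B = 0.78·e^(−0.78·2.3) = 0.78·e^(−1.7940) = 0.129709
  L_C = 2.98·e^(−2.98·2.3) = 2.98·e^(−6.8540) = 0.00314457
  L_D = 3.07·e^(−3.07·2.3) = 3.07·e^(−7.0610) = 0.00263381
Weight by the priors:
  π_A·L_A = 0.11 × 0.141131 = 0.0155245
  π_B·L_B = 0.42 × 0.129709 = 0.0544778
  π_C·L_C = 0.08 × 0.00314457 = 0.000251566
  π_D·L_D = 0.39 × 0.00263381 = 0.00102719
Marginal: 0.0155245 + 0.0544778 + 0.000251566 + 0.00102719 = 0.071281
P(Component D | x) ≈ 0.0144

0.0144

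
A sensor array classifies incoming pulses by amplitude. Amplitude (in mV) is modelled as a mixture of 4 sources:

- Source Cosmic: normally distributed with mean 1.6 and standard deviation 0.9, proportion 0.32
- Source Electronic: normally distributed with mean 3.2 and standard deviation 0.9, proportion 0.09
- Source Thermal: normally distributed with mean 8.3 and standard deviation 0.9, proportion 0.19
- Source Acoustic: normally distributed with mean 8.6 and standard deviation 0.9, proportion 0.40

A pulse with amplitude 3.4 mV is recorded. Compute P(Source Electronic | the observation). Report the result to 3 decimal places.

0.670

Posterior ∝ prior × likelihood, so P(k | x) ∝ π_k f_k(x); normalise over all components.
Evaluate each component's likelihood at the observed value:
  p_Cosmic = (1/(0.9·√(2π)))·exp(−(3.4−1.6)²/(2·0.9²)) = 0.443269·exp(-2.00000) = 0.05999
  p_Electronic = (1/(0.9·√(2π)))·exp(−(3.4−3.2)²/(2·0.9²)) = 0.443269·exp(-0.02469) = 0.432458
  p_Thermal = (1/(0.9·√(2π)))·exp(−(3.4−8.3)²/(2·0.9²)) = 0.443269·exp(-14.82099) = 1.62179e-07
  p_Acoustic = (1/(0.9·√(2π)))·exp(−(3.4−8.6)²/(2·0.9²)) = 0.443269·exp(-16.69136) = 2.49864e-08
Unnormalised posteriors:
  π_Cosmic·p_Cosmic = 0.32 × 0.05999 = 0.0191968
  π_Electronic·p_Electronic = 0.09 × 0.432458 = 0.0389212
  π_Thermal·p_Thermal = 0.19 × 1.62179e-07 = 3.0814e-08
  π_Acoustic·p_Acoustic = 0.40 × 2.49864e-08 = 9.99454e-09
Sum: 0.0191968 + 0.0389212 + 3.0814e-08 + 9.99454e-09 = 0.0581181
So the posterior for Source Electronic is 0.0389212 / 0.0581181 ≈ 0.670.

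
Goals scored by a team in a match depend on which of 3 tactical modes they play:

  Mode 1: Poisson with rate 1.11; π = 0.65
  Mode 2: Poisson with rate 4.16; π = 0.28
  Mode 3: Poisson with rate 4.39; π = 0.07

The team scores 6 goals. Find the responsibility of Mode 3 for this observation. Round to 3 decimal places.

0.212

By Bayes' theorem, P(k | x) = w_k f_k(x) / Σ_j w_j f_j(x).
Evaluate each component's likelihood at the observed value:
  f_1 = 0.000856128
  f_2 = 0.112347
  f_3 = 0.123283
Weight by the priors:
  w_1·f_1 = 0.65 × 0.000856128 = 0.000556483
  w_2·f_2 = 0.28 × 0.112347 = 0.0314572
  w_3·f_3 = 0.07 × 0.123283 = 0.00862978
Evidence: 0.000556483 + 0.0314572 + 0.00862978 = 0.0406435
So the posterior for Mode 3 is 0.00862978 / 0.0406435 ≈ 0.212.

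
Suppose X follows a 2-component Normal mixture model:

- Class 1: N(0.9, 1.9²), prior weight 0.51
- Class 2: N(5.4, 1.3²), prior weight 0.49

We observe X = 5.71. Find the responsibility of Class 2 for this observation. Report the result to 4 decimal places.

Posterior ∝ prior × likelihood, so P(k | x) ∝ π_k f_k(x); normalise over all components.
Component likelihoods at x = 5.71:
  L_1 = 0.00852086
  L_2 = 0.298276
Multiply by the mixture weights:
  π_1·L_1 = 0.51 × 0.00852086 = 0.00434564
  π_2·L_2 = 0.49 × 0.298276 = 0.146155
Sum: 0.00434564 + 0.146155 = 0.150501
P(Class 2 | x) ≈ 0.9711

0.9711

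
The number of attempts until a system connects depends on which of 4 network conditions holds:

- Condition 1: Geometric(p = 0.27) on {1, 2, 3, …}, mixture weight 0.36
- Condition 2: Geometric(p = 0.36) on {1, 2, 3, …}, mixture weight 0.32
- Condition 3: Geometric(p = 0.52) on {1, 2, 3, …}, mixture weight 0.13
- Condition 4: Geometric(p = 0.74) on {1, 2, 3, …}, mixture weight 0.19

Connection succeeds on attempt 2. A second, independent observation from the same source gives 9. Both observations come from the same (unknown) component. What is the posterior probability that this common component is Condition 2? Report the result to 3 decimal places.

By Bayes' theorem, P(k | x) = w_k f_k(x) / Σ_j w_j f_j(x).
Since both observations come from the same component, the likelihood for component k is f_k(x₁)·f_k(x₂).
  p_1 = [0.27·(1−0.27)^1 = 0.27·0.73 = 0.1971] × [0.0217744] = 0.00429174
  p_2 = [0.36·(1−0.36)^1 = 0.36·0.64 = 0.2304] × [0.0101331] = 0.00233467
  p_3 = [0.52·(1−0.52)^1 = 0.52·0.48 = 0.2496] × [0.00146532] = 0.000365745
  p_4 = [0.74·(1−0.74)^1 = 0.74·0.26 = 0.1924] × [1.54532e-05] = 2.9732e-06
Unnormalised posteriors:
  w_1·p_1 = 0.36 × 0.00429174 = 0.00154503
  w_2·p_2 = 0.32 × 0.00233467 = 0.000747093
  w_3·p_3 = 0.13 × 0.000365745 = 4.75468e-05
  w_4·p_4 = 0.19 × 2.9732e-06 = 5.64907e-07
Evidence: 0.00154503 + 0.000747093 + 4.75468e-05 + 5.64907e-07 = 0.00234023
So the posterior for Condition 2 is 0.000747093 / 0.00234023 ≈ 0.319.

0.319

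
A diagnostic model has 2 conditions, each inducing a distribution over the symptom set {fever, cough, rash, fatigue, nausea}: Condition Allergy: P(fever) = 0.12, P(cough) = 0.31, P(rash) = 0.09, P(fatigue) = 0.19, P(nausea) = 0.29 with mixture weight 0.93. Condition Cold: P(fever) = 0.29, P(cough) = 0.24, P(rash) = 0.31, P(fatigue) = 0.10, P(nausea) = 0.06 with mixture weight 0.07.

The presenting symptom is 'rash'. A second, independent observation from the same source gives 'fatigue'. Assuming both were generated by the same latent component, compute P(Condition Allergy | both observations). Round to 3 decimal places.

0.880

The responsibility of component k is π_k f_k(x) divided by Σ_j π_j f_j(x).
Since both observations come from the same component, the likelihood for component k is f_k(x₁)·f_k(x₂).
  f_Allergy = [0.09] × [0.19] = 0.0171
  f_Cold = [0.31] × [0.1] = 0.031
Weight by the priors:
  π_Allergy·f_Allergy = 0.93 × 0.0171 = 0.015903
  π_Cold·f_Cold = 0.07 × 0.031 = 0.00217
Evidence: 0.015903 + 0.00217 = 0.018073
So the posterior for Condition Allergy is 0.015903 / 0.018073 ≈ 0.880.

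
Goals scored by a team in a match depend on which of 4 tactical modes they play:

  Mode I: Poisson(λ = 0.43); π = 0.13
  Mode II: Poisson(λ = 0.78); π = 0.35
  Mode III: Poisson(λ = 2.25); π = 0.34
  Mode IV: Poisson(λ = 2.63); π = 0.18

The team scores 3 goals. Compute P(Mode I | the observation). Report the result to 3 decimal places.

0.009

Apply Bayes' rule: the posterior for each component is proportional to its prior times its likelihood at x.
Evaluate each component's likelihood at the observed value:
  L_I = e^(−0.43)·0.43^3/3! = 0.00862
  L_II = e^(−0.78)·0.78^3/3! = 0.0362562
  L_III = e^(−2.25)·2.25^3/3! = 0.200094
  L_IV = e^(−2.63)·2.63^3/3! = 0.218535
Weight by the priors:
  w_I·L_I = 0.13 × 0.00862 = 0.0011206
  w_II·L_II = 0.35 × 0.0362562 = 0.0126897
  w_III·L_III = 0.34 × 0.200094 = 0.0680319
  w_IV·L_IV = 0.18 × 0.218535 = 0.0393363
Evidence: 0.0011206 + 0.0126897 + 0.0680319 + 0.0393363 = 0.121179
So the posterior for Mode I is 0.0011206 / 0.121179 ≈ 0.009.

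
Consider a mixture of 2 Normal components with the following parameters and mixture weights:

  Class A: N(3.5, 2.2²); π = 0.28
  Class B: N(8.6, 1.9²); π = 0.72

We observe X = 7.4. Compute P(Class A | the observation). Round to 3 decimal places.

0.079

By Bayes' theorem, P(k | x) = π_k f_k(x) / Σ_j π_j f_j(x).
Normal densities:
  L_A = 0.0376781
  L_B = 0.172004
Multiply by the mixture weights:
  π_A·L_A = 0.28 × 0.0376781 = 0.0105499
  π_B·L_B = 0.72 × 0.172004 = 0.123843
Sum: 0.0105499 + 0.123843 = 0.134393
So the posterior for Class A is 0.0105499 / 0.134393 ≈ 0.079.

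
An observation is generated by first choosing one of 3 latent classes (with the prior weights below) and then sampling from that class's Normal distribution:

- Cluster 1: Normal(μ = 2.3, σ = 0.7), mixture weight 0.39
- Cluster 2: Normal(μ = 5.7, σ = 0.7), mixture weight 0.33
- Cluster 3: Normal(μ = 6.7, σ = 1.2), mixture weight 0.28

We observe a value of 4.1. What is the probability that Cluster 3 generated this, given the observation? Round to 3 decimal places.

By Bayes' theorem, P(k | x) = P(Z=k) f_k(x) / Σ_j P(Z=j) f_j(x).
Normal densities:
  L_1 = (1/(0.7·√(2π)))·exp(−(4.1−2.3)²/(2·0.7²)) = 0.569918·exp(-3.30612) = 0.0208921
  L_2 = (1/(0.7·√(2π)))·exp(−(4.1−5.7)²/(2·0.7²)) = 0.569918·exp(-2.61224) = 0.0418147
  L_3 = (1/(1.2·√(2π)))·exp(−(4.1−6.7)²/(2·1.2²)) = 0.332452·exp(-2.34722) = 0.0317939
Prior × likelihood for each component:
  P(Z=1)·L_1 = 0.39 × 0.0208921 = 0.0081479
  P(Z=2)·L_2 = 0.33 × 0.0418147 = 0.0137988
  P(Z=3)·L_3 = 0.28 × 0.0317939 = 0.00890228
Normaliser: 0.0081479 + 0.0137988 + 0.00890228 = 0.030849
P(Cluster 3 | 4.1) ≈ 0.289

0.289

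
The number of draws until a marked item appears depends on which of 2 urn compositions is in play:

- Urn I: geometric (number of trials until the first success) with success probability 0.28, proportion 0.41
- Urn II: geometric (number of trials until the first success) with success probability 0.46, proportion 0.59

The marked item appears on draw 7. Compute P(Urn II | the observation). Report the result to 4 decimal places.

Posterior ∝ prior × likelihood, so P(k | x) ∝ P(Z=k) f_k(x); normalise over all components.
Evaluate each component's likelihood at the observed value:
  f_I = 0.28·(1−0.28)^6 = 0.28·0.139314 = 0.0390079
  f_II = 0.46·(1−0.46)^6 = 0.46·0.0247949 = 0.0114057
Multiply by the mixture weights:
  P(Z=I)·f_I = 0.41 × 0.0390079 = 0.0159933
  P(Z=II)·f_II = 0.59 × 0.0114057 = 0.00672934
Marginal: 0.0159933 + 0.00672934 = 0.0227226
So the posterior for Urn II is 0.00672934 / 0.0227226 ≈ 0.2962.

0.2962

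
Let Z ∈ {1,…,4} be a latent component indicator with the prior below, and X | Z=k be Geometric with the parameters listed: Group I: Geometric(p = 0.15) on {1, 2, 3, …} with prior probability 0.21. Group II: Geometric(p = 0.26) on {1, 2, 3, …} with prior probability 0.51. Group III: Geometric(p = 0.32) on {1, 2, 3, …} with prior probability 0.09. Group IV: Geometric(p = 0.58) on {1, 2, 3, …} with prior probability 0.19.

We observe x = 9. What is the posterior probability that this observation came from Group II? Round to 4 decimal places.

Posterior ∝ prior × likelihood, so P(k | x) ∝ w_k f_k(x); normalise over all components.
Evaluate each component's likelihood at the observed value:
  p_I = 0.0408736
  p_II = 0.0233791
  p_III = 0.0146292
  p_IV = 0.000561594
Unnormalised posteriors:
  w_I·p_I = 0.21 × 0.0408736 = 0.00858345
  w_II·p_II = 0.51 × 0.0233791 = 0.0119233
  w_III·p_III = 0.09 × 0.0146292 = 0.00131663
  w_IV·p_IV = 0.19 × 0.000561594 = 0.000106703
Evidence: 0.00858345 + 0.0119233 + 0.00131663 + 0.000106703 = 0.0219301
Responsibility of Group II: 0.0119233 / 0.0219301 ≈ 0.5437

0.5437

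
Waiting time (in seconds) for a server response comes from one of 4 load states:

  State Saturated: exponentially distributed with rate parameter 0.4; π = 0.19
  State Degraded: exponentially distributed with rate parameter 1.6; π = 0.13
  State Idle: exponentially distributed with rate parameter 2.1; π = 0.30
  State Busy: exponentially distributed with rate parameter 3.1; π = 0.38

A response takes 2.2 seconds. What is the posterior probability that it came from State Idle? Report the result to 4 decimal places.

0.1374

The responsibility of component k is P(Z=k) f_k(x) divided by Σ_j P(Z=j) f_j(x).
Evaluate each component's likelihood at the observed value:
  p_Saturated = 0.165913
  p_Degraded = 0.0473591
  p_Idle = 0.0206909
  p_Busy = 0.00338433
Multiply by the mixture weights:
  P(Z=Saturated)·p_Saturated = 0.19 × 0.165913 = 0.0315235
  P(Z=Degraded)·p_Degraded = 0.13 × 0.0473591 = 0.00615668
  P(Z=Idle)·p_Idle = 0.30 × 0.0206909 = 0.00620726
  P(Z=Busy)·p_Busy = 0.38 × 0.00338433 = 0.00128605
Denominator: 0.0315235 + 0.00615668 + 0.00620726 + 0.00128605 = 0.0451735
P(State Idle | the observation) = 0.00620726 / 0.0451735 ≈ 0.1374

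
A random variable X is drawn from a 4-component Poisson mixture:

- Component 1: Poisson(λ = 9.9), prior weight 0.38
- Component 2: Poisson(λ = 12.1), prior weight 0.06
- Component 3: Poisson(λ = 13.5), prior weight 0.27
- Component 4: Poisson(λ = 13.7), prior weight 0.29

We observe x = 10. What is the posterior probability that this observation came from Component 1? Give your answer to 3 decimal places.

The responsibility of component k is π_k f_k(x) divided by Σ_j π_j f_j(x).
Component likelihoods at x = 10:
  f_1 = 0.125047
  f_2 = 0.103069
  f_3 = 0.0759625
  f_4 = 0.0720457
Weight by the priors:
  π_1·f_1 = 0.38 × 0.125047 = 0.0475179
  π_2·f_2 = 0.06 × 0.103069 = 0.00618413
  π_3·f_3 = 0.27 × 0.0759625 = 0.0205099
  π_4·f_4 = 0.29 × 0.0720457 = 0.0208933
Marginal: 0.0475179 + 0.00618413 + 0.0205099 + 0.0208933 = 0.0951052
P(Component 1 | 10) = 0.0475179 / 0.0951052 ≈ 0.500

0.500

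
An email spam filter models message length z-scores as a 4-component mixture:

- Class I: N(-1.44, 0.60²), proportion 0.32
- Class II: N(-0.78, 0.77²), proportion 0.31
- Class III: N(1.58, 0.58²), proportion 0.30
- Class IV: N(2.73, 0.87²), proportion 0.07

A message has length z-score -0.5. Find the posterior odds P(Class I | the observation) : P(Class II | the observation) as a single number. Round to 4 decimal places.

0.4148

Only the two components matter; the odds are (π_i f_i(x)) / (π_j f_j(x)).
Component likelihoods at x = -0.5:
  L_I = 0.194887
  L_II = 0.48496
  L_III = 0.00110861
  L_IV = 0.000465901
Odds = (0.32/0.31) × (0.194887/0.48496) = 1.03226 × 0.401862 ≈ 0.4148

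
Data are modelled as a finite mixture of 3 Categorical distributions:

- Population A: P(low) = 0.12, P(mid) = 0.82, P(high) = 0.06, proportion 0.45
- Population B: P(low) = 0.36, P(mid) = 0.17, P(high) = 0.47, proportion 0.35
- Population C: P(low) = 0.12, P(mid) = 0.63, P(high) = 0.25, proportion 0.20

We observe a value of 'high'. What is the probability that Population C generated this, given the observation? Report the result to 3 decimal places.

Apply Bayes' rule: the posterior for each component is proportional to its prior times its likelihood at x.
Component likelihoods at x = 'high':
  f_A = P(high | comp) = 0.06
  f_B = P(high | comp) = 0.47
  f_C = P(high | comp) = 0.25
Multiply by the mixture weights:
  π_A·f_A = 0.45 × 0.06 = 0.027
  π_B·f_B = 0.35 × 0.47 = 0.1645
  π_C·f_C = 0.20 × 0.25 = 0.05
Denominator: 0.027 + 0.1645 + 0.05 = 0.2415
P(Population C | x) ≈ 0.207

0.207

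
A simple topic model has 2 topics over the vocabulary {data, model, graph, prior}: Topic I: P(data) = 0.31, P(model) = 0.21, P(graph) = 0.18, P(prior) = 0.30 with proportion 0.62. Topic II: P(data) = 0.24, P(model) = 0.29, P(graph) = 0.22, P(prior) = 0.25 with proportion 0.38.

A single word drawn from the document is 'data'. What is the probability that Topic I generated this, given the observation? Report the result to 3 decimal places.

P(component k | x) = w_k·f_k(x) / marginal(x), where marginal(x) = Σ_j w_j·f_j(x).
Component likelihoods at x = 'data':
  p_I = 0.31
  p_II = 0.24
Weight by the priors:
  w_I·p_I = 0.62 × 0.31 = 0.1922
  w_II·p_II = 0.38 × 0.24 = 0.0912
Normaliser: 0.1922 + 0.0912 = 0.2834
P(Topic I | the observation) ≈ 0.678

0.678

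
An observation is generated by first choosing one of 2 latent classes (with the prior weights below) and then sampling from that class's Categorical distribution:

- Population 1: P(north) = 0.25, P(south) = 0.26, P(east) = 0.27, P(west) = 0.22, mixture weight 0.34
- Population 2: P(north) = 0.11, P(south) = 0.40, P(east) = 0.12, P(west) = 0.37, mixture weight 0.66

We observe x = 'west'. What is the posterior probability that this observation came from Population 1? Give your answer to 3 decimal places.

0.234

Apply Bayes' rule: the posterior for each component is proportional to its prior times its likelihood at x.
Categorical probabilities:
  p_1 = P(west | comp) = 0.22
  p_2 = P(west | comp) = 0.37
Prior × likelihood for each component:
  P(Z=1)·p_1 = 0.34 × 0.22 = 0.0748
  P(Z=2)·p_2 = 0.66 × 0.37 = 0.2442
Normaliser: 0.0748 + 0.2442 = 0.319
Responsibility of Population 1: 0.0748 / 0.319 ≈ 0.234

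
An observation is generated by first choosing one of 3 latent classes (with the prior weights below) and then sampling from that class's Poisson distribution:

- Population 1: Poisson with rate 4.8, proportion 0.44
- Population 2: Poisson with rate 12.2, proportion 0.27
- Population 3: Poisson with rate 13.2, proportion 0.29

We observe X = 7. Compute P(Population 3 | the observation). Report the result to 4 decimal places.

Posterior ∝ prior × likelihood, so P(k | x) ∝ π_k f_k(x); normalise over all components.
Evaluate each component's likelihood at the observed value:
  p_1 = 0.0958616
  p_2 = 0.0401509
  p_3 = 0.0256389
Weight by the priors:
  π_1·p_1 = 0.44 × 0.0958616 = 0.0421791
  π_2·p_2 = 0.27 × 0.0401509 = 0.0108408
  π_3·p_3 = 0.29 × 0.0256389 = 0.00743529
Marginal: 0.0421791 + 0.0108408 + 0.00743529 = 0.0604551
So the posterior for Population 3 is 0.00743529 / 0.0604551 ≈ 0.1230.

0.1230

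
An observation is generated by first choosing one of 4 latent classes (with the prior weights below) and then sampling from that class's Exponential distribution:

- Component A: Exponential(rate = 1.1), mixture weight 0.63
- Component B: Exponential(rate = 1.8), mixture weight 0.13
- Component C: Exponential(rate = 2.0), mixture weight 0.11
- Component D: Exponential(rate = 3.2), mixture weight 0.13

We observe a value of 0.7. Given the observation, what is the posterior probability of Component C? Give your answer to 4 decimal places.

0.1117

Apply Bayes' rule: the posterior for each component is proportional to its prior times its likelihood at x.
Component likelihoods at x = 0.7:
  L_A = 1.1·e^(−1.1·0.7) = 1.1·e^(−0.7700) = 0.509314
  L_B = 1.8·e^(−1.8·0.7) = 1.8·e^(−1.2600) = 0.510577
  L_C = 2.0·e^(−2.0·0.7) = 2.0·e^(−1.4000) = 0.493194
  L_D = 3.2·e^(−3.2·0.7) = 3.2·e^(−2.2400) = 0.340667
Prior × likelihood for each component:
  π_A·L_A = 0.63 × 0.509314 = 0.320868
  π_B·L_B = 0.13 × 0.510577 = 0.066375
  π_C·L_C = 0.11 × 0.493194 = 0.0542513
  π_D·L_D = 0.13 × 0.340667 = 0.0442867
Denominator: 0.320868 + 0.066375 + 0.0542513 + 0.0442867 = 0.485781
P(Component C | data) = 0.0542513 / 0.485781 ≈ 0.1117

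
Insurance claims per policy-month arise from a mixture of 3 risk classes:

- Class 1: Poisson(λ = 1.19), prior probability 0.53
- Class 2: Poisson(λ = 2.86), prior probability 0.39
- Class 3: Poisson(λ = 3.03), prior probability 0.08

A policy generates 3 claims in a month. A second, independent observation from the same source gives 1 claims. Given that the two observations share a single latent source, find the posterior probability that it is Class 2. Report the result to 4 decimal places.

0.4286

Apply Bayes' rule: the posterior for each component is proportional to its prior times its likelihood at x.
Since both observations come from the same component, the likelihood for component k is f_k(x₁)·f_k(x₂).
  p_1 = [e^(−1.19)·1.19^3/3! = 0.0854435] × [0.362023] = 0.0309326
  p_2 = [e^(−2.86)·2.86^3/3! = 0.223288] × [0.163789] = 0.036572
  p_3 = [e^(−3.03)·3.03^3/3! = 0.224008] × [0.146396] = 0.032794
Unnormalised posteriors:
  w_1·p_1 = 0.53 × 0.0309326 = 0.0163943
  w_2·p_2 = 0.39 × 0.036572 = 0.0142631
  w_3·p_3 = 0.08 × 0.032794 = 0.00262352
Denominator: 0.0163943 + 0.0142631 + 0.00262352 = 0.0332808
Responsibility of Class 2: 0.0142631 / 0.0332808 ≈ 0.4286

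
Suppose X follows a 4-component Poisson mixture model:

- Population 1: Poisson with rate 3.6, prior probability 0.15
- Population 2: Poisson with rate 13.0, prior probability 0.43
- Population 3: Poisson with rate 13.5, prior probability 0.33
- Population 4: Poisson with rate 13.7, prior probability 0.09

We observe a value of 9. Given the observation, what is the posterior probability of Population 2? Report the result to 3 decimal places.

0.537

Apply Bayes' rule: the posterior for each component is proportional to its prior times its likelihood at x.
Component likelihoods at x = 9:
  p_1 = 0.00764715
  p_2 = 0.066054
  p_3 = 0.0562685
  p_4 = 0.0525881
Prior × likelihood for each component:
  P(Z=1)·p_1 = 0.15 × 0.00764715 = 0.00114707
  P(Z=2)·p_2 = 0.43 × 0.066054 = 0.0284032
  P(Z=3)·p_3 = 0.33 × 0.0562685 = 0.0185686
  P(Z=4)·p_4 = 0.09 × 0.0525881 = 0.00473293
Denominator: 0.00114707 + 0.0284032 + 0.0185686 + 0.00473293 = 0.0528518
So the posterior for Population 2 is 0.0284032 / 0.0528518 ≈ 0.537.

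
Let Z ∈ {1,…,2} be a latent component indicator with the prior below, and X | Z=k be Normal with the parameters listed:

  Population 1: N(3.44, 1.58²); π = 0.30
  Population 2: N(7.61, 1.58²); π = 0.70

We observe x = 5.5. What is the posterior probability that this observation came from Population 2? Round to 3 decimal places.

0.691

Posterior ∝ prior × likelihood, so P(k | x) ∝ w_k f_k(x); normalise over all components.
Normal densities:
  f_1 = (1/(1.58·√(2π)))·exp(−(5.5−3.44)²/(2·1.58²)) = 0.252495·exp(-0.84994) = 0.107926
  f_2 = (1/(1.58·√(2π)))·exp(−(5.5−7.61)²/(2·1.58²)) = 0.252495·exp(-0.89170) = 0.103512
Weight by the priors:
  w_1·f_1 = 0.30 × 0.107926 = 0.0323779
  w_2·f_2 = 0.70 × 0.103512 = 0.0724584
Normaliser: 0.0323779 + 0.0724584 = 0.104836
Responsibility of Population 2: 0.0724584 / 0.104836 ≈ 0.691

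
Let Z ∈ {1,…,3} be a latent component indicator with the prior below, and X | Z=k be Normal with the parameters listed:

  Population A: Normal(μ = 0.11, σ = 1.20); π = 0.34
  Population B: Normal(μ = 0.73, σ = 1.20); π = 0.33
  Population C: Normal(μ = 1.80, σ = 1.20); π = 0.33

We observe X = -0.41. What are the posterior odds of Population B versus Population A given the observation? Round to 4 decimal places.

Only the two components matter; the odds are (π_i f_i(x)) / (π_j f_j(x)).
Evaluate each component's likelihood at the observed value:
  L_A = 0.302659
  L_B = 0.211716
  L_C = 0.060985
Posterior odds = (π_B·L_B) / (π_A·L_A) = (0.33·0.211716) / (0.34·0.302659) = 0.0698662 / 0.102904 ≈ 0.6789

0.6789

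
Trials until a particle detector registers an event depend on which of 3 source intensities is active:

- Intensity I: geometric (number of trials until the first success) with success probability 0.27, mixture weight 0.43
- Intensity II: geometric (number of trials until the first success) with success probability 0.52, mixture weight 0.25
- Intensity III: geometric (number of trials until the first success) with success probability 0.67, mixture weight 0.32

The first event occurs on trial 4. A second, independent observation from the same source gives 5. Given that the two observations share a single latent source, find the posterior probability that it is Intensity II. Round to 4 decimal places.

0.1012

By Bayes' theorem, P(k | x) = π_k f_k(x) / Σ_j π_j f_j(x).
Since both observations come from the same component, the likelihood for component k is f_k(x₁)·f_k(x₂).
  f_I = [0.105035] × [0.0766753] = 0.00805355
  f_II = [0.0575078] × [0.0276038] = 0.00158743
  f_III = [0.0240778] × [0.00794567] = 0.000191314
Weight by the priors:
  π_I·f_I = 0.43 × 0.00805355 = 0.00346303
  π_II·f_II = 0.25 × 0.00158743 = 0.000396858
  π_III·f_III = 0.32 × 0.000191314 = 6.12205e-05
Denominator: 0.00346303 + 0.000396858 + 6.12205e-05 = 0.00392111
Responsibility of Intensity II: 0.000396858 / 0.00392111 ≈ 0.1012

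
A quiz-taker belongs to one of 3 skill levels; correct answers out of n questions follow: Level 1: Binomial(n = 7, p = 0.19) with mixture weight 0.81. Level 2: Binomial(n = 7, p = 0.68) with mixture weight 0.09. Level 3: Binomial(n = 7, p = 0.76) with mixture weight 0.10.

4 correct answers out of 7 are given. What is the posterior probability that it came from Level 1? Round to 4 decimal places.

Posterior ∝ prior × likelihood, so P(k | x) ∝ P(Z=k) f_k(x); normalise over all components.
Evaluate each component's likelihood at the observed value:
  L_1 = 0.0242403
  L_2 = 0.245219
  L_3 = 0.16142
Multiply by the mixture weights:
  P(Z=1)·L_1 = 0.81 × 0.0242403 = 0.0196346
  P(Z=2)·L_2 = 0.09 × 0.245219 = 0.0220697
  P(Z=3)·L_3 = 0.10 × 0.16142 = 0.016142
Denominator: 0.0196346 + 0.0220697 + 0.016142 = 0.0578463
P(Level 1 | the observation) = 0.0196346 / 0.0578463 ≈ 0.3394

0.3394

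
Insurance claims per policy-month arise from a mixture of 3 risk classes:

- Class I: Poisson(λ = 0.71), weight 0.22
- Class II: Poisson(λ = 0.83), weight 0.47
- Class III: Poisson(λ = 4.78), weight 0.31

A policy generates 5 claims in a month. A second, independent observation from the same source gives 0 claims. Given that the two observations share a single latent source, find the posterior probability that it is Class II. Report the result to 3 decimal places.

By Bayes' theorem, P(k | x) = π_k f_k(x) / Σ_j π_j f_j(x).
Since both observations come from the same component, the likelihood for component k is f_k(x₁)·f_k(x₂).
  p_I = [e^(−0.71)·0.71^5/5! = 0.000739199] × [0.491644] = 0.000363423
  p_II = [e^(−0.83)·0.83^5/5! = 0.00143135] × [0.436049] = 0.000624138
  p_III = [e^(−4.78)·4.78^5/5! = 0.174595] × [0.008396] = 0.0014659
Unnormalised posteriors:
  π_I·p_I = 0.22 × 0.000363423 = 7.9953e-05
  π_II·p_II = 0.47 × 0.000624138 = 0.000293345
  π_III·p_III = 0.31 × 0.0014659 = 0.000454428
Marginal: 7.9953e-05 + 0.000293345 + 0.000454428 = 0.000827725
Responsibility of Class II: 0.000293345 / 0.000827725 ≈ 0.354

0.354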